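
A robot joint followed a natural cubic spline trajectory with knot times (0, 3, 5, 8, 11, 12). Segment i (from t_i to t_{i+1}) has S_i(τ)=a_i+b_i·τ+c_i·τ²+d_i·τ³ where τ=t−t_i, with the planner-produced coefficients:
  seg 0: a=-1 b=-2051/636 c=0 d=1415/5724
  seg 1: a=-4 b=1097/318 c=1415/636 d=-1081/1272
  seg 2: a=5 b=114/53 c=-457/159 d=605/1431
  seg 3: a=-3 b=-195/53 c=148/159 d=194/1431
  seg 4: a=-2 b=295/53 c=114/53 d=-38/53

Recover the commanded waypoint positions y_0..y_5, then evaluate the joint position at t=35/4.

y_0=-1 y_1=-4 y_2=5 y_3=-3 y_4=-2 y_5=5
S(35/4) = -8783/1696

y_0 = S_0(0) = a_0 = -1
y_1 = S_1(0) = a_1 = -4
y_2 = S_2(0) = a_2 = 5
y_3 = S_3(0) = a_3 = -3
y_4 = S_4(0) = a_4 = -2
y_5 = S_4(1) = 5
t_q=35/4 is in segment 3 (τ=3/4); S_3(τ)=-8783/1696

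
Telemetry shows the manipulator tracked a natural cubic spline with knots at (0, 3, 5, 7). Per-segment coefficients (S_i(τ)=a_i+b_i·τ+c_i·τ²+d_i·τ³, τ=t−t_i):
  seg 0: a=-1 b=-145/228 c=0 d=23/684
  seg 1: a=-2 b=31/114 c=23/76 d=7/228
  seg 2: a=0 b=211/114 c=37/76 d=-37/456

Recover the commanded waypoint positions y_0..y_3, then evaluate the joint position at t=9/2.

y_0=-1 y_1=-2 y_2=0 y_3=5
S(9/2) = -491/608

y_0 = S_0(0) = a_0 = -1
y_1 = S_1(0) = a_1 = -2
y_2 = S_2(0) = a_2 = 0
y_3 = S_2(2) = 5
t_q=9/2 is in segment 1 (τ=3/2); S_1(τ)=-491/608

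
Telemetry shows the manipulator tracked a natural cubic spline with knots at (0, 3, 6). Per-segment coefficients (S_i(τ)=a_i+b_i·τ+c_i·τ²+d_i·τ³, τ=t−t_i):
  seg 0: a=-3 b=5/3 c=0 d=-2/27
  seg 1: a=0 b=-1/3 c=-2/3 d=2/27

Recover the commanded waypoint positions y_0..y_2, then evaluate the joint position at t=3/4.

y_0=-3 y_1=0 y_2=-5
S(3/4) = -57/32

y_0 = S_0(0) = a_0 = -3
y_1 = S_1(0) = a_1 = 0
y_2 = S_1(3) = -5
t_q=3/4 is in segment 0 (τ=3/4); S_0(τ)=-57/32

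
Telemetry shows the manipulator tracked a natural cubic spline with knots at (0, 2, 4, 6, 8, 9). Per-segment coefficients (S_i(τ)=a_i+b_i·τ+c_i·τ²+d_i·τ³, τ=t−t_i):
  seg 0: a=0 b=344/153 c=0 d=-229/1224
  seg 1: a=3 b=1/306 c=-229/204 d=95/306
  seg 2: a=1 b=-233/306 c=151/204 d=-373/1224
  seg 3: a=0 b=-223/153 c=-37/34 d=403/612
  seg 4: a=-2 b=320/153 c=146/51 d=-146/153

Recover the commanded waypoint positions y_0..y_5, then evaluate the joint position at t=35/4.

y_0=0 y_1=3 y_2=1 y_3=0 y_4=-2 y_5=2
S(35/4) = 1267/1632

y_0 = S_0(0) = a_0 = 0
y_1 = S_1(0) = a_1 = 3
y_2 = S_2(0) = a_2 = 1
y_3 = S_3(0) = a_3 = 0
y_4 = S_4(0) = a_4 = -2
y_5 = S_4(1) = 2
t_q=35/4 is in segment 4 (τ=3/4); S_4(τ)=1267/1632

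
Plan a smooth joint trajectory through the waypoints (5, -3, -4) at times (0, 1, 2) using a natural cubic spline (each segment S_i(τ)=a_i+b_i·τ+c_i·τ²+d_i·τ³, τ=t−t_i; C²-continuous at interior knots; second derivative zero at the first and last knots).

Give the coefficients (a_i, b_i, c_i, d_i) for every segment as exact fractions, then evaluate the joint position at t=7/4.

Δ: Δ0=-8, Δ1=-1
row 1: diag=4, rhs=42; c'=1/4, d'=21/2
back: M1=21/2
M: M0=0, M1=21/2, M2=0
seg 0: a=5, c=M0/2=0, d=(M1−M0)/(6·1)=7/4, b=Δ0−h0·(2M0+M1)/6=-39/4
seg 1: a=-3, c=M1/2=21/4, d=(M2−M1)/(6·1)=-7/4, b=Δ1−h1·(2M1+M2)/6=-9/2
t_q=7/4 → seg 1, τ=3/4; S=-3+-9/2·τ+21/4·τ²+-7/4·τ³=-1065/256

  seg 0: a=5 b=-39/4 c=0 d=7/4
  seg 1: a=-3 b=-9/2 c=21/4 d=-7/4
S(7/4) = -1065/256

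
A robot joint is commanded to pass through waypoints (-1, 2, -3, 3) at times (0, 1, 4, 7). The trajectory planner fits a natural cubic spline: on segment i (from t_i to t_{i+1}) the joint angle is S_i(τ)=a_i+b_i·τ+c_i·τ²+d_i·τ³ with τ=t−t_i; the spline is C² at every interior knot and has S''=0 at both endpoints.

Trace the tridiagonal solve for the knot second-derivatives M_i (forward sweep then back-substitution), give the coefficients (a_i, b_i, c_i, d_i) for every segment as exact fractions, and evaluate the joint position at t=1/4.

  seg 0: a=-1 b=328/87 c=0 d=-67/87
  seg 1: a=2 b=127/87 c=-67/29 d=331/783
  seg 2: a=-3 b=-86/87 c=130/87 d=-130/783
S(1/4) = -129/1856

Δ: Δ0=3, Δ1=-5/3, Δ2=2
row 1: diag=8, rhs=-28; c'=3/8, d'=-7/2
row 2: denom=12−3·3/8=87/8; d'=(22−3·-7/2)/(87/8)=260/87
back: M2=260/87
back: M1=-7/2−3/8·260/87=-134/29
M: M0=0, M1=-134/29, M2=260/87, M3=0
seg 0: a=-1, c=M0/2=0, d=(M1−M0)/(6·1)=-67/87, b=Δ0−h0·(2M0+M1)/6=328/87
seg 1: a=2, c=M1/2=-67/29, d=(M2−M1)/(6·3)=331/783, b=Δ1−h1·(2M1+M2)/6=127/87
seg 2: a=-3, c=M2/2=130/87, d=(M3−M2)/(6·3)=-130/783, b=Δ2−h2·(2M2+M3)/6=-86/87
t_q=1/4 → seg 0, τ=1/4; S=-1+328/87·τ+0·τ²+-67/87·τ³=-129/1856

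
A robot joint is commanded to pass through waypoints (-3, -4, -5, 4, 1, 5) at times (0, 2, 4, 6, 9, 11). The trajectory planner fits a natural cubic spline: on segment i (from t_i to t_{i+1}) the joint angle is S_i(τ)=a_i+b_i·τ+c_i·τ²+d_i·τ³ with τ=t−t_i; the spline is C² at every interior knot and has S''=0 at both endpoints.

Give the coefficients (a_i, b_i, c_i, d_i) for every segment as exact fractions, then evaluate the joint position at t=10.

Δ: Δ0=-1/2, Δ1=-1/2, Δ2=9/2, Δ3=-1, Δ4=2
row 1: diag=8, rhs=0; c'=1/4, d'=0
row 2: denom=8−2·1/4=15/2; d'=(30−2·0)/(15/2)=4
row 3: denom=10−2·4/15=142/15; d'=(-33−2·4)/(142/15)=-615/142
row 4: denom=10−3·45/142=1285/142; d'=(18−3·-615/142)/(1285/142)=4401/1285
back: M4=4401/1285
back: M3=-615/142−45/142·4401/1285=-1392/257
back: M2=4−4/15·-1392/257=6996/1285
back: M1=0−1/4·6996/1285=-1749/1285
M: M0=0, M1=-1749/1285, M2=6996/1285, M3=-1392/257, M4=4401/1285, M5=0
seg 0: a=-3, c=M0/2=0, d=(M1−M0)/(6·2)=-583/5140, b=Δ0−h0·(2M0+M1)/6=-119/2570
seg 1: a=-4, c=M1/2=-1749/2570, d=(M2−M1)/(6·2)=583/1028, b=Δ1−h1·(2M1+M2)/6=-3617/2570
seg 2: a=-5, c=M2/2=3498/1285, d=(M3−M2)/(6·2)=-1163/1285, b=Δ2−h2·(2M2+M3)/6=6877/2570
seg 3: a=4, c=M3/2=-696/257, d=(M4−M3)/(6·3)=3787/7710, b=Δ3−h3·(2M3+M4)/6=6949/2570
seg 4: a=1, c=M4/2=4401/2570, d=(M5−M4)/(6·2)=-1467/5140, b=Δ4−h4·(2M4+M5)/6=-364/1285
t_q=10 → seg 4, τ=1; S=1+-364/1285·τ+4401/2570·τ²+-1467/5140·τ³=11019/5140

  seg 0: a=-3 b=-119/2570 c=0 d=-583/5140
  seg 1: a=-4 b=-3617/2570 c=-1749/2570 d=583/1028
  seg 2: a=-5 b=6877/2570 c=3498/1285 d=-1163/1285
  seg 3: a=4 b=6949/2570 c=-696/257 d=3787/7710
  seg 4: a=1 b=-364/1285 c=4401/2570 d=-1467/5140
S(10) = 11019/5140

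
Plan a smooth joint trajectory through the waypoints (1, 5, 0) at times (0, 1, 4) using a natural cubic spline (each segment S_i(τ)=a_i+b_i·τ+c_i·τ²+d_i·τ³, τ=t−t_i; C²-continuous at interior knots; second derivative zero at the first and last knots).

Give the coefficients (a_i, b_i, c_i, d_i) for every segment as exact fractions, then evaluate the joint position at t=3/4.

Δ: Δ0=4, Δ1=-5/3
row 1: diag=8, rhs=-34; c'=3/8, d'=-17/4
back: M1=-17/4
M: M0=0, M1=-17/4, M2=0
seg 0: a=1, c=M0/2=0, d=(M1−M0)/(6·1)=-17/24, b=Δ0−h0·(2M0+M1)/6=113/24
seg 1: a=5, c=M1/2=-17/8, d=(M2−M1)/(6·3)=17/72, b=Δ1−h1·(2M1+M2)/6=31/12
t_q=3/4 → seg 0, τ=3/4; S=1+113/24·τ+0·τ²+-17/24·τ³=2167/512

  seg 0: a=1 b=113/24 c=0 d=-17/24
  seg 1: a=5 b=31/12 c=-17/8 d=17/72
S(3/4) = 2167/512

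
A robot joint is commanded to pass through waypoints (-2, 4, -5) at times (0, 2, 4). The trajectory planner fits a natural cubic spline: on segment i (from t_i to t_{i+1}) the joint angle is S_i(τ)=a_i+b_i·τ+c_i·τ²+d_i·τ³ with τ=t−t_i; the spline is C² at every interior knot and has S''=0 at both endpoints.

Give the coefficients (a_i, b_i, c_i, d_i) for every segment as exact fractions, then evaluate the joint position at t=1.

  seg 0: a=-2 b=39/8 c=0 d=-15/32
  seg 1: a=4 b=-3/4 c=-45/16 d=15/32
S(1) = 77/32

Δ: Δ0=3, Δ1=-9/2
row 1: diag=8, rhs=-45; c'=1/4, d'=-45/8
back: M1=-45/8
M: M0=0, M1=-45/8, M2=0
seg 0: a=-2, c=M0/2=0, d=(M1−M0)/(6·2)=-15/32, b=Δ0−h0·(2M0+M1)/6=39/8
seg 1: a=4, c=M1/2=-45/16, d=(M2−M1)/(6·2)=15/32, b=Δ1−h1·(2M1+M2)/6=-3/4
t_q=1 → seg 0, τ=1; S=-2+39/8·τ+0·τ²+-15/32·τ³=77/32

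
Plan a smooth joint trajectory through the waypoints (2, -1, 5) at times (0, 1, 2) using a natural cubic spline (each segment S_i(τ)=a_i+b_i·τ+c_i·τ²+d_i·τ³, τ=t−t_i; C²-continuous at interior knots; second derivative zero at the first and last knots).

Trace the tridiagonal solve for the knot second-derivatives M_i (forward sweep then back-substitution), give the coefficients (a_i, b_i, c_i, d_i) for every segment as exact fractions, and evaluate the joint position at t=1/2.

Δ: Δ0=-3, Δ1=6
row 1: diag=4, rhs=54; c'=1/4, d'=27/2
back: M1=27/2
M: M0=0, M1=27/2, M2=0
seg 0: a=2, c=M0/2=0, d=(M1−M0)/(6·1)=9/4, b=Δ0−h0·(2M0+M1)/6=-21/4
seg 1: a=-1, c=M1/2=27/4, d=(M2−M1)/(6·1)=-9/4, b=Δ1−h1·(2M1+M2)/6=3/2
t_q=1/2 → seg 0, τ=1/2; S=2+-21/4·τ+0·τ²+9/4·τ³=-11/32

  seg 0: a=2 b=-21/4 c=0 d=9/4
  seg 1: a=-1 b=3/2 c=27/4 d=-9/4
S(1/2) = -11/32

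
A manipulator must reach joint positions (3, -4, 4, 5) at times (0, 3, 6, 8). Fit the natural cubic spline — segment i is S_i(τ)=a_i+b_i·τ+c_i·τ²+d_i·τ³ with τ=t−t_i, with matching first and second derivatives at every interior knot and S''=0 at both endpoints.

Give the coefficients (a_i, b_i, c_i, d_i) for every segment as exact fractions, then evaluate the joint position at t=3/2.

Δ: Δ0=-7/3, Δ1=8/3, Δ2=1/2
row 1: diag=12, rhs=30; c'=1/4, d'=5/2
row 2: denom=10−3·1/4=37/4; d'=(-13−3·5/2)/(37/4)=-82/37
back: M2=-82/37
back: M1=5/2−1/4·-82/37=113/37
M: M0=0, M1=113/37, M2=-82/37, M3=0
seg 0: a=3, c=M0/2=0, d=(M1−M0)/(6·3)=113/666, b=Δ0−h0·(2M0+M1)/6=-857/222
seg 1: a=-4, c=M1/2=113/74, d=(M2−M1)/(6·3)=-65/222, b=Δ1−h1·(2M1+M2)/6=80/111
seg 2: a=4, c=M2/2=-41/37, d=(M3−M2)/(6·2)=41/222, b=Δ2−h2·(2M2+M3)/6=439/222
t_q=3/2 → seg 0, τ=3/2; S=3+-857/222·τ+0·τ²+113/666·τ³=-1313/592

  seg 0: a=3 b=-857/222 c=0 d=113/666
  seg 1: a=-4 b=80/111 c=113/74 d=-65/222
  seg 2: a=4 b=439/222 c=-41/37 d=41/222
S(3/2) = -1313/592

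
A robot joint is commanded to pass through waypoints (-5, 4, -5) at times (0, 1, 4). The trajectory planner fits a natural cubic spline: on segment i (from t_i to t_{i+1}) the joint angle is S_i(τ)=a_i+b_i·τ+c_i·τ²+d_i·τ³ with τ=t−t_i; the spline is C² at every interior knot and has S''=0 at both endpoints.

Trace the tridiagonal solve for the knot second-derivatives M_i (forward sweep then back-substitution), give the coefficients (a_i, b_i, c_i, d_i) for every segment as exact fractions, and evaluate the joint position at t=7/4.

  seg 0: a=-5 b=21/2 c=0 d=-3/2
  seg 1: a=4 b=6 c=-9/2 d=1/2
S(7/4) = 791/128

Δ: Δ0=9, Δ1=-3
row 1: diag=8, rhs=-72; c'=3/8, d'=-9
back: M1=-9
M: M0=0, M1=-9, M2=0
seg 0: a=-5, c=M0/2=0, d=(M1−M0)/(6·1)=-3/2, b=Δ0−h0·(2M0+M1)/6=21/2
seg 1: a=4, c=M1/2=-9/2, d=(M2−M1)/(6·3)=1/2, b=Δ1−h1·(2M1+M2)/6=6
t_q=7/4 → seg 1, τ=3/4; S=4+6·τ+-9/2·τ²+1/2·τ³=791/128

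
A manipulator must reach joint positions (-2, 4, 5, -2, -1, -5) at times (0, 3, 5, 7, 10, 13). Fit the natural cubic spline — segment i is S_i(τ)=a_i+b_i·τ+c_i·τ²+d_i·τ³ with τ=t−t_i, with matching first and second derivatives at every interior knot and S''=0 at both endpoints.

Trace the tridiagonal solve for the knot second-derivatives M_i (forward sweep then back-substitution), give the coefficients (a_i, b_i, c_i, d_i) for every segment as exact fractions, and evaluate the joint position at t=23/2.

Δ: Δ0=2, Δ1=1/2, Δ2=-7/2, Δ3=1/3, Δ4=-4/3
row 1: diag=10, rhs=-9; c'=1/5, d'=-9/10
row 2: denom=8−2·1/5=38/5; d'=(-24−2·-9/10)/(38/5)=-111/38
row 3: denom=10−2·5/19=180/19; d'=(23−2·-111/38)/(180/19)=137/45
row 4: denom=12−3·19/60=221/20; d'=(-10−3·137/45)/(221/20)=-1148/663
back: M4=-1148/663
back: M3=137/45−19/60·-1148/663=794/221
back: M2=-111/38−5/19·794/221=-1709/442
back: M1=-9/10−1/5·-1709/442=-28/221
M: M0=0, M1=-28/221, M2=-1709/442, M3=794/221, M4=-1148/663, M5=0
seg 0: a=-2, c=M0/2=0, d=(M1−M0)/(6·3)=-14/1989, b=Δ0−h0·(2M0+M1)/6=456/221
seg 1: a=4, c=M1/2=-14/221, d=(M2−M1)/(6·2)=-551/1768, b=Δ1−h1·(2M1+M2)/6=414/221
seg 2: a=5, c=M2/2=-1709/884, d=(M3−M2)/(6·2)=1099/1768, b=Δ2−h2·(2M2+M3)/6=-937/442
seg 3: a=-2, c=M3/2=397/221, d=(M4−M3)/(6·3)=-1765/5967, b=Δ3−h3·(2M3+M4)/6=-529/221
seg 4: a=-1, c=M4/2=-574/663, d=(M5−M4)/(6·3)=574/5967, b=Δ4−h4·(2M4+M5)/6=88/221
t_q=23/2 → seg 4, τ=3/2; S=-1+88/221·τ+-574/663·τ²+574/5967·τ³=-1791/884

  seg 0: a=-2 b=456/221 c=0 d=-14/1989
  seg 1: a=4 b=414/221 c=-14/221 d=-551/1768
  seg 2: a=5 b=-937/442 c=-1709/884 d=1099/1768
  seg 3: a=-2 b=-529/221 c=397/221 d=-1765/5967
  seg 4: a=-1 b=88/221 c=-574/663 d=574/5967
S(23/2) = -1791/884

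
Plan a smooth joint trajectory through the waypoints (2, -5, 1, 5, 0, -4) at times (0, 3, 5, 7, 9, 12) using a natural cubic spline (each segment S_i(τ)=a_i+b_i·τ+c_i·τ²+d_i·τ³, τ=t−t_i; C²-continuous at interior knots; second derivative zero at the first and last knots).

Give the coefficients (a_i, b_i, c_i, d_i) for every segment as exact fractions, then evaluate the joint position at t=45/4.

  seg 0: a=2 b=-1345/336 c=0 d=187/1008
  seg 1: a=-5 b=169/168 c=187/112 d=-113/336
  seg 2: a=1 b=613/168 c=-39/112 d=-5/21
  seg 3: a=5 b=-101/168 c=-199/112 d=139/336
  seg 4: a=0 b=-461/168 c=79/112 d=-79/1008
S(45/4) = -25059/7168

Δ: Δ0=-7/3, Δ1=3, Δ2=2, Δ3=-5/2, Δ4=-4/3
row 1: diag=10, rhs=32; c'=1/5, d'=16/5
row 2: denom=8−2·1/5=38/5; d'=(-6−2·16/5)/(38/5)=-31/19
row 3: denom=8−2·5/19=142/19; d'=(-27−2·-31/19)/(142/19)=-451/142
row 4: denom=10−2·19/71=672/71; d'=(7−2·-451/142)/(672/71)=79/56
back: M4=79/56
back: M3=-451/142−19/71·79/56=-199/56
back: M2=-31/19−5/19·-199/56=-39/56
back: M1=16/5−1/5·-39/56=187/56
M: M0=0, M1=187/56, M2=-39/56, M3=-199/56, M4=79/56, M5=0
seg 0: a=2, c=M0/2=0, d=(M1−M0)/(6·3)=187/1008, b=Δ0−h0·(2M0+M1)/6=-1345/336
seg 1: a=-5, c=M1/2=187/112, d=(M2−M1)/(6·2)=-113/336, b=Δ1−h1·(2M1+M2)/6=169/168
seg 2: a=1, c=M2/2=-39/112, d=(M3−M2)/(6·2)=-5/21, b=Δ2−h2·(2M2+M3)/6=613/168
seg 3: a=5, c=M3/2=-199/112, d=(M4−M3)/(6·2)=139/336, b=Δ3−h3·(2M3+M4)/6=-101/168
seg 4: a=0, c=M4/2=79/112, d=(M5−M4)/(6·3)=-79/1008, b=Δ4−h4·(2M4+M5)/6=-461/168
t_q=45/4 → seg 4, τ=9/4; S=0+-461/168·τ+79/112·τ²+-79/1008·τ³=-25059/7168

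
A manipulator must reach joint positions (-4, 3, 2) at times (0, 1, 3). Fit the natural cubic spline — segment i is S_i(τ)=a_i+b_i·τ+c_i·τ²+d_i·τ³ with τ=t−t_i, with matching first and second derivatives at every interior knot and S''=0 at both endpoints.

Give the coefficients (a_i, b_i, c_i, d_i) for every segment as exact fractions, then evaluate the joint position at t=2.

Δ: Δ0=7, Δ1=-1/2
row 1: diag=6, rhs=-45; c'=1/3, d'=-15/2
back: M1=-15/2
M: M0=0, M1=-15/2, M2=0
seg 0: a=-4, c=M0/2=0, d=(M1−M0)/(6·1)=-5/4, b=Δ0−h0·(2M0+M1)/6=33/4
seg 1: a=3, c=M1/2=-15/4, d=(M2−M1)/(6·2)=5/8, b=Δ1−h1·(2M1+M2)/6=9/2
t_q=2 → seg 1, τ=1; S=3+9/2·τ+-15/4·τ²+5/8·τ³=35/8

  seg 0: a=-4 b=33/4 c=0 d=-5/4
  seg 1: a=3 b=9/2 c=-15/4 d=5/8
S(2) = 35/8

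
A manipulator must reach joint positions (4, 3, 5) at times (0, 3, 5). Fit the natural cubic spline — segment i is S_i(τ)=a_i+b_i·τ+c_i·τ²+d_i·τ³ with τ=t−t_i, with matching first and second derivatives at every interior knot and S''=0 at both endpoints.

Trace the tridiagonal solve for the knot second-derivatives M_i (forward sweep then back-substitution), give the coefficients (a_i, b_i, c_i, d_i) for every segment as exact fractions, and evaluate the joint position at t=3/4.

  seg 0: a=4 b=-11/15 c=0 d=2/45
  seg 1: a=3 b=7/15 c=2/5 d=-1/15
S(3/4) = 111/32

Δ: Δ0=-1/3, Δ1=1
row 1: diag=10, rhs=8; c'=1/5, d'=4/5
back: M1=4/5
M: M0=0, M1=4/5, M2=0
seg 0: a=4, c=M0/2=0, d=(M1−M0)/(6·3)=2/45, b=Δ0−h0·(2M0+M1)/6=-11/15
seg 1: a=3, c=M1/2=2/5, d=(M2−M1)/(6·2)=-1/15, b=Δ1−h1·(2M1+M2)/6=7/15
t_q=3/4 → seg 0, τ=3/4; S=4+-11/15·τ+0·τ²+2/45·τ³=111/32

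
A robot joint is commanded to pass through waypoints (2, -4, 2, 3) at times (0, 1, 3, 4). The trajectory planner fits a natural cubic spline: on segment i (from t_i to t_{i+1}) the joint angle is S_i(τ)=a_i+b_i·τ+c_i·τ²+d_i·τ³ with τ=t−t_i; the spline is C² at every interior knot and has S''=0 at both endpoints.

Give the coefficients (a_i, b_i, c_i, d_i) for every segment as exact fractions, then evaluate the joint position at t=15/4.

Δ: Δ0=-6, Δ1=3, Δ2=1
row 1: diag=6, rhs=54; c'=1/3, d'=9
row 2: denom=6−2·1/3=16/3; d'=(-12−2·9)/(16/3)=-45/8
back: M2=-45/8
back: M1=9−1/3·-45/8=87/8
M: M0=0, M1=87/8, M2=-45/8, M3=0
seg 0: a=2, c=M0/2=0, d=(M1−M0)/(6·1)=29/16, b=Δ0−h0·(2M0+M1)/6=-125/16
seg 1: a=-4, c=M1/2=87/16, d=(M2−M1)/(6·2)=-11/8, b=Δ1−h1·(2M1+M2)/6=-19/8
seg 2: a=2, c=M2/2=-45/16, d=(M3−M2)/(6·1)=15/16, b=Δ2−h2·(2M2+M3)/6=23/8
t_q=15/4 → seg 2, τ=3/4; S=2+23/8·τ+-45/16·τ²+15/16·τ³=3041/1024

  seg 0: a=2 b=-125/16 c=0 d=29/16
  seg 1: a=-4 b=-19/8 c=87/16 d=-11/8
  seg 2: a=2 b=23/8 c=-45/16 d=15/16
S(15/4) = 3041/1024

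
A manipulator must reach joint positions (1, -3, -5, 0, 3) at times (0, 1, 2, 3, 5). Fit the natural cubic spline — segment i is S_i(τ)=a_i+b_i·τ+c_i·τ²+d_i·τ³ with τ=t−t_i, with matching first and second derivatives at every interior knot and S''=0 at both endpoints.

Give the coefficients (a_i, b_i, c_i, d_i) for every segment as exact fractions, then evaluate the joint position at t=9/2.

  seg 0: a=1 b=-689/172 c=0 d=1/172
  seg 1: a=-3 b=-343/86 c=3/172 d=339/172
  seg 2: a=-5 b=337/172 c=255/43 d=-497/172
  seg 3: a=0 b=443/86 c=-471/172 d=157/344
S(9/2) = 8547/2752

Δ: Δ0=-4, Δ1=-2, Δ2=5, Δ3=3/2
row 1: diag=4, rhs=12; c'=1/4, d'=3
row 2: denom=4−1·1/4=15/4; d'=(42−1·3)/(15/4)=52/5
row 3: denom=6−1·4/15=86/15; d'=(-21−1·52/5)/(86/15)=-471/86
back: M3=-471/86
back: M2=52/5−4/15·-471/86=510/43
back: M1=3−1/4·510/43=3/86
M: M0=0, M1=3/86, M2=510/43, M3=-471/86, M4=0
seg 0: a=1, c=M0/2=0, d=(M1−M0)/(6·1)=1/172, b=Δ0−h0·(2M0+M1)/6=-689/172
seg 1: a=-3, c=M1/2=3/172, d=(M2−M1)/(6·1)=339/172, b=Δ1−h1·(2M1+M2)/6=-343/86
seg 2: a=-5, c=M2/2=255/43, d=(M3−M2)/(6·1)=-497/172, b=Δ2−h2·(2M2+M3)/6=337/172
seg 3: a=0, c=M3/2=-471/172, d=(M4−M3)/(6·2)=157/344, b=Δ3−h3·(2M3+M4)/6=443/86
t_q=9/2 → seg 3, τ=3/2; S=0+443/86·τ+-471/172·τ²+157/344·τ³=8547/2752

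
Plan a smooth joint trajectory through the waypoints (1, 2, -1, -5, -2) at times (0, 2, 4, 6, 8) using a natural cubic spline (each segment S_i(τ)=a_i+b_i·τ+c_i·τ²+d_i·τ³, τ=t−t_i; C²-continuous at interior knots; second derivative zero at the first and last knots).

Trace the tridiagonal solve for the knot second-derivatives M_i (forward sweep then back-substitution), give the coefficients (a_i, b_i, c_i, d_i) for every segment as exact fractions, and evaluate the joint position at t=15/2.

  seg 0: a=1 b=15/16 c=0 d=-7/64
  seg 1: a=2 b=-3/8 c=-21/32 d=3/64
  seg 2: a=-1 b=-39/16 c=-3/8 d=19/64
  seg 3: a=-5 b=-3/8 c=45/32 d=-15/64
S(15/2) = -1633/512

Δ: Δ0=1/2, Δ1=-3/2, Δ2=-2, Δ3=3/2
row 1: diag=8, rhs=-12; c'=1/4, d'=-3/2
row 2: denom=8−2·1/4=15/2; d'=(-3−2·-3/2)/(15/2)=0
row 3: denom=8−2·4/15=112/15; d'=(21−2·0)/(112/15)=45/16
back: M3=45/16
back: M2=0−4/15·45/16=-3/4
back: M1=-3/2−1/4·-3/4=-21/16
M: M0=0, M1=-21/16, M2=-3/4, M3=45/16, M4=0
seg 0: a=1, c=M0/2=0, d=(M1−M0)/(6·2)=-7/64, b=Δ0−h0·(2M0+M1)/6=15/16
seg 1: a=2, c=M1/2=-21/32, d=(M2−M1)/(6·2)=3/64, b=Δ1−h1·(2M1+M2)/6=-3/8
seg 2: a=-1, c=M2/2=-3/8, d=(M3−M2)/(6·2)=19/64, b=Δ2−h2·(2M2+M3)/6=-39/16
seg 3: a=-5, c=M3/2=45/32, d=(M4−M3)/(6·2)=-15/64, b=Δ3−h3·(2M3+M4)/6=-3/8
t_q=15/2 → seg 3, τ=3/2; S=-5+-3/8·τ+45/32·τ²+-15/64·τ³=-1633/512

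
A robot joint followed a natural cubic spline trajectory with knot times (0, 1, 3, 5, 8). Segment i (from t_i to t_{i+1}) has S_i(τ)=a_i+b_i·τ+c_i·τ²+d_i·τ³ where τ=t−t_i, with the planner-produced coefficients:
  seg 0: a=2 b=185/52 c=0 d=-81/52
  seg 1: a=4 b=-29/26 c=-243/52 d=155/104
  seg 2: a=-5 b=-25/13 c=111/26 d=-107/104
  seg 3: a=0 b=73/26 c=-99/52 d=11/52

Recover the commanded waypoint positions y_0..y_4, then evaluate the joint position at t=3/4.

y_0=2 y_1=4 y_2=-5 y_3=0 y_4=-3
S(3/4) = 13349/3328

y_0 = S_0(0) = a_0 = 2
y_1 = S_1(0) = a_1 = 4
y_2 = S_2(0) = a_2 = -5
y_3 = S_3(0) = a_3 = 0
y_4 = S_3(3) = -3
t_q=3/4 is in segment 0 (τ=3/4); S_0(τ)=13349/3328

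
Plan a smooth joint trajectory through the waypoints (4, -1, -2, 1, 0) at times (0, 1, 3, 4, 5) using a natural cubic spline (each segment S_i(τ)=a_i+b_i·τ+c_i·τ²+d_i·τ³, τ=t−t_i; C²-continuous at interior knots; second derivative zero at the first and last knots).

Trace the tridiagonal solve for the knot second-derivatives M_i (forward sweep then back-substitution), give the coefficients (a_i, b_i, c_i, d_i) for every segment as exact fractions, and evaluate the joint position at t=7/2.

Δ: Δ0=-5, Δ1=-1/2, Δ2=3, Δ3=-1
row 1: diag=6, rhs=27; c'=1/3, d'=9/2
row 2: denom=6−2·1/3=16/3; d'=(21−2·9/2)/(16/3)=9/4
row 3: denom=4−1·3/16=61/16; d'=(-24−1·9/4)/(61/16)=-420/61
back: M3=-420/61
back: M2=9/4−3/16·-420/61=216/61
back: M1=9/2−1/3·216/61=405/122
M: M0=0, M1=405/122, M2=216/61, M3=-420/61, M4=0
seg 0: a=4, c=M0/2=0, d=(M1−M0)/(6·1)=135/244, b=Δ0−h0·(2M0+M1)/6=-1355/244
seg 1: a=-1, c=M1/2=405/244, d=(M2−M1)/(6·2)=9/488, b=Δ1−h1·(2M1+M2)/6=-475/122
seg 2: a=-2, c=M2/2=108/61, d=(M3−M2)/(6·1)=-106/61, b=Δ2−h2·(2M2+M3)/6=181/61
seg 3: a=1, c=M3/2=-210/61, d=(M4−M3)/(6·1)=70/61, b=Δ3−h3·(2M3+M4)/6=79/61
t_q=7/2 → seg 2, τ=1/2; S=-2+181/61·τ+108/61·τ²+-106/61·τ³=-71/244

  seg 0: a=4 b=-1355/244 c=0 d=135/244
  seg 1: a=-1 b=-475/122 c=405/244 d=9/488
  seg 2: a=-2 b=181/61 c=108/61 d=-106/61
  seg 3: a=1 b=79/61 c=-210/61 d=70/61
S(7/2) = -71/244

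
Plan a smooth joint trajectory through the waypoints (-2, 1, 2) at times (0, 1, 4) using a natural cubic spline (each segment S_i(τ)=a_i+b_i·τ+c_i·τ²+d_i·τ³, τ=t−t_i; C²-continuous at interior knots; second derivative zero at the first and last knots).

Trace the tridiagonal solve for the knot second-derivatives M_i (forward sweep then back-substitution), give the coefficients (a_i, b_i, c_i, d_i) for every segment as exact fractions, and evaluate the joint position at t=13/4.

  seg 0: a=-2 b=10/3 c=0 d=-1/3
  seg 1: a=1 b=7/3 c=-1 d=1/9
S(13/4) = 157/64

Δ: Δ0=3, Δ1=1/3
row 1: diag=8, rhs=-16; c'=3/8, d'=-2
back: M1=-2
M: M0=0, M1=-2, M2=0
seg 0: a=-2, c=M0/2=0, d=(M1−M0)/(6·1)=-1/3, b=Δ0−h0·(2M0+M1)/6=10/3
seg 1: a=1, c=M1/2=-1, d=(M2−M1)/(6·3)=1/9, b=Δ1−h1·(2M1+M2)/6=7/3
t_q=13/4 → seg 1, τ=9/4; S=1+7/3·τ+-1·τ²+1/9·τ³=157/64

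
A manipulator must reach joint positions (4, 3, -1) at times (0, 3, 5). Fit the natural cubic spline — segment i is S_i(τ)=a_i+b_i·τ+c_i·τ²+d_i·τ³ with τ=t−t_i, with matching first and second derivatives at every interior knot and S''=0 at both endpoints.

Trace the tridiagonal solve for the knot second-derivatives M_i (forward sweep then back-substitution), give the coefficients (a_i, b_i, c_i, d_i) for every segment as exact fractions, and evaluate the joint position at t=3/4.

Δ: Δ0=-1/3, Δ1=-2
row 1: diag=10, rhs=-10; c'=1/5, d'=-1
back: M1=-1
M: M0=0, M1=-1, M2=0
seg 0: a=4, c=M0/2=0, d=(M1−M0)/(6·3)=-1/18, b=Δ0−h0·(2M0+M1)/6=1/6
seg 1: a=3, c=M1/2=-1/2, d=(M2−M1)/(6·2)=1/12, b=Δ1−h1·(2M1+M2)/6=-4/3
t_q=3/4 → seg 0, τ=3/4; S=4+1/6·τ+0·τ²+-1/18·τ³=525/128

  seg 0: a=4 b=1/6 c=0 d=-1/18
  seg 1: a=3 b=-4/3 c=-1/2 d=1/12
S(3/4) = 525/128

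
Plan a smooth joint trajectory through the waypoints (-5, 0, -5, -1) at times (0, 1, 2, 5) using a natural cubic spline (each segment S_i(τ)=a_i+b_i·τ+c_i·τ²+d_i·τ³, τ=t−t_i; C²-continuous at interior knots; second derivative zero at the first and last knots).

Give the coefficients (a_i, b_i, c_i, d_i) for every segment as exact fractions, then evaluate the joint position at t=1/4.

  seg 0: a=-5 b=724/93 c=0 d=-259/93
  seg 1: a=0 b=-53/93 c=-259/31 d=365/93
  seg 2: a=-5 b=-512/93 c=106/31 d=-106/279
S(1/4) = -6145/1984

Δ: Δ0=5, Δ1=-5, Δ2=4/3
row 1: diag=4, rhs=-60; c'=1/4, d'=-15
row 2: denom=8−1·1/4=31/4; d'=(38−1·-15)/(31/4)=212/31
back: M2=212/31
back: M1=-15−1/4·212/31=-518/31
M: M0=0, M1=-518/31, M2=212/31, M3=0
seg 0: a=-5, c=M0/2=0, d=(M1−M0)/(6·1)=-259/93, b=Δ0−h0·(2M0+M1)/6=724/93
seg 1: a=0, c=M1/2=-259/31, d=(M2−M1)/(6·1)=365/93, b=Δ1−h1·(2M1+M2)/6=-53/93
seg 2: a=-5, c=M2/2=106/31, d=(M3−M2)/(6·3)=-106/279, b=Δ2−h2·(2M2+M3)/6=-512/93
t_q=1/4 → seg 0, τ=1/4; S=-5+724/93·τ+0·τ²+-259/93·τ³=-6145/1984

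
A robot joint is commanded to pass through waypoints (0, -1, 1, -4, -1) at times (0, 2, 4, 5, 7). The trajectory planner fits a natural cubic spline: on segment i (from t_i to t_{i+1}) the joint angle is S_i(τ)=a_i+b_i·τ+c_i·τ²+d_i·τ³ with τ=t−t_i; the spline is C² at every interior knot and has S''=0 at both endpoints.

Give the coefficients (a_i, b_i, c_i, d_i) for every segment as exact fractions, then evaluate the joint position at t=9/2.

Δ: Δ0=-1/2, Δ1=1, Δ2=-5, Δ3=3/2
row 1: diag=8, rhs=9; c'=1/4, d'=9/8
row 2: denom=6−2·1/4=11/2; d'=(-36−2·9/8)/(11/2)=-153/22
row 3: denom=6−1·2/11=64/11; d'=(39−1·-153/22)/(64/11)=1011/128
back: M3=1011/128
back: M2=-153/22−2/11·1011/128=-537/64
back: M1=9/8−1/4·-537/64=825/256
M: M0=0, M1=825/256, M2=-537/64, M3=1011/128, M4=0
seg 0: a=0, c=M0/2=0, d=(M1−M0)/(6·2)=275/1024, b=Δ0−h0·(2M0+M1)/6=-403/256
seg 1: a=-1, c=M1/2=825/512, d=(M2−M1)/(6·2)=-991/1024, b=Δ1−h1·(2M1+M2)/6=211/128
seg 2: a=1, c=M2/2=-537/128, d=(M3−M2)/(6·1)=695/256, b=Δ2−h2·(2M2+M3)/6=-901/256
seg 3: a=-4, c=M3/2=1011/256, d=(M4−M3)/(6·2)=-337/512, b=Δ3−h3·(2M3+M4)/6=-241/64
t_q=9/2 → seg 2, τ=1/2; S=1+-901/256·τ+-537/128·τ²+695/256·τ³=-3009/2048

  seg 0: a=0 b=-403/256 c=0 d=275/1024
  seg 1: a=-1 b=211/128 c=825/512 d=-991/1024
  seg 2: a=1 b=-901/256 c=-537/128 d=695/256
  seg 3: a=-4 b=-241/64 c=1011/256 d=-337/512
S(9/2) = -3009/2048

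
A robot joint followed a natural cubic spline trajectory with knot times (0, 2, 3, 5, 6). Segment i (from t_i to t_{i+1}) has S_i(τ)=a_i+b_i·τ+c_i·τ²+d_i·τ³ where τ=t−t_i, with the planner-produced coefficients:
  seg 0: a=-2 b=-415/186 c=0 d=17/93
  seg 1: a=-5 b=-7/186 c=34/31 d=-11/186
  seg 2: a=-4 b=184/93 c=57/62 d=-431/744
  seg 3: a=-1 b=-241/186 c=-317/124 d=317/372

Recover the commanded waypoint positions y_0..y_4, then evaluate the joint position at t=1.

y_0=-2 y_1=-5 y_2=-4 y_3=-1 y_4=-4
S(1) = -251/62

y_0 = S_0(0) = a_0 = -2
y_1 = S_1(0) = a_1 = -5
y_2 = S_2(0) = a_2 = -4
y_3 = S_3(0) = a_3 = -1
y_4 = S_3(1) = -4
t_q=1 is in segment 0 (τ=1); S_0(τ)=-251/62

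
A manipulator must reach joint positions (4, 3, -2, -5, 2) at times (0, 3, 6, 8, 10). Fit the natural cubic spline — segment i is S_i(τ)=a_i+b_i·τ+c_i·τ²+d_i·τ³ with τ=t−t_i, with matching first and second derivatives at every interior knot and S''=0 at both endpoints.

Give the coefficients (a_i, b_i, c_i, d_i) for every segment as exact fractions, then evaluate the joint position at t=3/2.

Δ: Δ0=-1/3, Δ1=-5/3, Δ2=-3/2, Δ3=7/2
row 1: diag=12, rhs=-8; c'=1/4, d'=-2/3
row 2: denom=10−3·1/4=37/4; d'=(1−3·-2/3)/(37/4)=12/37
row 3: denom=8−2·8/37=280/37; d'=(30−2·12/37)/(280/37)=543/140
back: M3=543/140
back: M2=12/37−8/37·543/140=-18/35
back: M1=-2/3−1/4·-18/35=-113/210
M: M0=0, M1=-113/210, M2=-18/35, M3=543/140, M4=0
seg 0: a=4, c=M0/2=0, d=(M1−M0)/(6·3)=-113/3780, b=Δ0−h0·(2M0+M1)/6=-9/140
seg 1: a=3, c=M1/2=-113/420, d=(M2−M1)/(6·3)=1/756, b=Δ1−h1·(2M1+M2)/6=-61/70
seg 2: a=-2, c=M2/2=-9/35, d=(M3−M2)/(6·2)=41/112, b=Δ2−h2·(2M2+M3)/6=-49/20
seg 3: a=-5, c=M3/2=543/280, d=(M4−M3)/(6·2)=-181/560, b=Δ3−h3·(2M3+M4)/6=32/35
t_q=3/2 → seg 0, τ=3/2; S=4+-9/140·τ+0·τ²+-113/3780·τ³=4259/1120

  seg 0: a=4 b=-9/140 c=0 d=-113/3780
  seg 1: a=3 b=-61/70 c=-113/420 d=1/756
  seg 2: a=-2 b=-49/20 c=-9/35 d=41/112
  seg 3: a=-5 b=32/35 c=543/280 d=-181/560
S(3/2) = 4259/1120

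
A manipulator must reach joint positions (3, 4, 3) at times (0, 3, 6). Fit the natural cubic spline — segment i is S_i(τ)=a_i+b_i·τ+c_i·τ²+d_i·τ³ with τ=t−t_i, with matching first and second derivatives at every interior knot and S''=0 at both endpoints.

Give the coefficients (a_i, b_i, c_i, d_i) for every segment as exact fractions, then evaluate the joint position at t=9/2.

  seg 0: a=3 b=1/2 c=0 d=-1/54
  seg 1: a=4 b=0 c=-1/6 d=1/54
S(9/2) = 59/16

Δ: Δ0=1/3, Δ1=-1/3
row 1: diag=12, rhs=-4; c'=1/4, d'=-1/3
back: M1=-1/3
M: M0=0, M1=-1/3, M2=0
seg 0: a=3, c=M0/2=0, d=(M1−M0)/(6·3)=-1/54, b=Δ0−h0·(2M0+M1)/6=1/2
seg 1: a=4, c=M1/2=-1/6, d=(M2−M1)/(6·3)=1/54, b=Δ1−h1·(2M1+M2)/6=0
t_q=9/2 → seg 1, τ=3/2; S=4+0·τ+-1/6·τ²+1/54·τ³=59/16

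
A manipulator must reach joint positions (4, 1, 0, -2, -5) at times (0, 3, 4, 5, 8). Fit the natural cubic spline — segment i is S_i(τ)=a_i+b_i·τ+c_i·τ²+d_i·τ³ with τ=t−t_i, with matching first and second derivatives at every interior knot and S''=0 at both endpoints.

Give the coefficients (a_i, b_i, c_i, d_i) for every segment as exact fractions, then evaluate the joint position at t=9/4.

Δ: Δ0=-1, Δ1=-1, Δ2=-2, Δ3=-1
row 1: diag=8, rhs=0; c'=1/8, d'=0
row 2: denom=4−1·1/8=31/8; d'=(-6−1·0)/(31/8)=-48/31
row 3: denom=8−1·8/31=240/31; d'=(6−1·-48/31)/(240/31)=39/40
back: M3=39/40
back: M2=-48/31−8/31·39/40=-9/5
back: M1=0−1/8·-9/5=9/40
M: M0=0, M1=9/40, M2=-9/5, M3=39/40, M4=0
seg 0: a=4, c=M0/2=0, d=(M1−M0)/(6·3)=1/80, b=Δ0−h0·(2M0+M1)/6=-89/80
seg 1: a=1, c=M1/2=9/80, d=(M2−M1)/(6·1)=-27/80, b=Δ1−h1·(2M1+M2)/6=-31/40
seg 2: a=0, c=M2/2=-9/10, d=(M3−M2)/(6·1)=37/80, b=Δ2−h2·(2M2+M3)/6=-25/16
seg 3: a=-2, c=M3/2=39/80, d=(M4−M3)/(6·3)=-13/240, b=Δ3−h3·(2M3+M4)/6=-79/40
t_q=9/4 → seg 0, τ=9/4; S=4+-89/80·τ+0·τ²+1/80·τ³=8393/5120

  seg 0: a=4 b=-89/80 c=0 d=1/80
  seg 1: a=1 b=-31/40 c=9/80 d=-27/80
  seg 2: a=0 b=-25/16 c=-9/10 d=37/80
  seg 3: a=-2 b=-79/40 c=39/80 d=-13/240
S(9/4) = 8393/5120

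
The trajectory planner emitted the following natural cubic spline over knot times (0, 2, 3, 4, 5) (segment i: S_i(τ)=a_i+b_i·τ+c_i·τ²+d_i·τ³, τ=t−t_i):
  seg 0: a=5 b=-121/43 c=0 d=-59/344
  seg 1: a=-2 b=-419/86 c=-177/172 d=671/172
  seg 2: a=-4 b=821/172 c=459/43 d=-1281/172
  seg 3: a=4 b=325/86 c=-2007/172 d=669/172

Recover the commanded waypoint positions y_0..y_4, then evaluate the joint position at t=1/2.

y_0 = S_0(0) = a_0 = 5
y_1 = S_1(0) = a_1 = -2
y_2 = S_2(0) = a_2 = -4
y_3 = S_3(0) = a_3 = 4
y_4 = S_3(1) = 0
t_q=1/2 is in segment 0 (τ=1/2); S_0(τ)=9829/2752

y_0=5 y_1=-2 y_2=-4 y_3=4 y_4=0
S(1/2) = 9829/2752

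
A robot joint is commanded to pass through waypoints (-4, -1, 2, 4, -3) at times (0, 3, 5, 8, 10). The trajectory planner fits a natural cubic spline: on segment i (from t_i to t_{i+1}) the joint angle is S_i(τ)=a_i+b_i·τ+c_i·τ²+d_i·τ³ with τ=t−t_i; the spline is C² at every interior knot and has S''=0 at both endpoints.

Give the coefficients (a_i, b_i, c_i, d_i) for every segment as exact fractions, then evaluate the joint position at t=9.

  seg 0: a=-4 b=1517/1740 c=0 d=223/15660
  seg 1: a=-1 b=1093/870 c=223/1740 d=-11/3480
  seg 2: a=2 b=251/145 c=19/174 d=-1211/7830
  seg 3: a=4 b=-519/290 c=-186/145 d=31/145
S(9) = 331/290

Δ: Δ0=1, Δ1=3/2, Δ2=2/3, Δ3=-7/2
row 1: diag=10, rhs=3; c'=1/5, d'=3/10
row 2: denom=10−2·1/5=48/5; d'=(-5−2·3/10)/(48/5)=-7/12
row 3: denom=10−3·5/16=145/16; d'=(-25−3·-7/12)/(145/16)=-372/145
back: M3=-372/145
back: M2=-7/12−5/16·-372/145=19/87
back: M1=3/10−1/5·19/87=223/870
M: M0=0, M1=223/870, M2=19/87, M3=-372/145, M4=0
seg 0: a=-4, c=M0/2=0, d=(M1−M0)/(6·3)=223/15660, b=Δ0−h0·(2M0+M1)/6=1517/1740
seg 1: a=-1, c=M1/2=223/1740, d=(M2−M1)/(6·2)=-11/3480, b=Δ1−h1·(2M1+M2)/6=1093/870
seg 2: a=2, c=M2/2=19/174, d=(M3−M2)/(6·3)=-1211/7830, b=Δ2−h2·(2M2+M3)/6=251/145
seg 3: a=4, c=M3/2=-186/145, d=(M4−M3)/(6·2)=31/145, b=Δ3−h3·(2M3+M4)/6=-519/290
t_q=9 → seg 3, τ=1; S=4+-519/290·τ+-186/145·τ²+31/145·τ³=331/290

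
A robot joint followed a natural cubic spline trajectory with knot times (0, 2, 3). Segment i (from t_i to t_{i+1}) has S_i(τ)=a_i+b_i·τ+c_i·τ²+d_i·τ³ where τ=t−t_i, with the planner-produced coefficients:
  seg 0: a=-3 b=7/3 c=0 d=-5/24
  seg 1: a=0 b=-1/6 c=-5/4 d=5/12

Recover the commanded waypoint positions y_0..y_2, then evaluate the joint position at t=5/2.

y_0 = S_0(0) = a_0 = -3
y_1 = S_1(0) = a_1 = 0
y_2 = S_1(1) = -1
t_q=5/2 is in segment 1 (τ=1/2); S_1(τ)=-11/32

y_0=-3 y_1=0 y_2=-1
S(5/2) = -11/32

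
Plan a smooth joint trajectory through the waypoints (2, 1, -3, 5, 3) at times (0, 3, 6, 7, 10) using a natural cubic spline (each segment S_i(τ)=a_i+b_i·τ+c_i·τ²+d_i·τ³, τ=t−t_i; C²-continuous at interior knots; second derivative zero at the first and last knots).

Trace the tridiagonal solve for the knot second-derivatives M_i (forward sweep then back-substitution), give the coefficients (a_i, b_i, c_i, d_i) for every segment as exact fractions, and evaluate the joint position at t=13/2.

Δ: Δ0=-1/3, Δ1=-4/3, Δ2=8, Δ3=-2/3
row 1: diag=12, rhs=-6; c'=1/4, d'=-1/2
row 2: denom=8−3·1/4=29/4; d'=(56−3·-1/2)/(29/4)=230/29
row 3: denom=8−1·4/29=228/29; d'=(-52−1·230/29)/(228/29)=-869/114
back: M3=-869/114
back: M2=230/29−4/29·-869/114=512/57
back: M1=-1/2−1/4·512/57=-313/114
M: M0=0, M1=-313/114, M2=512/57, M3=-869/114, M4=0
seg 0: a=2, c=M0/2=0, d=(M1−M0)/(6·3)=-313/2052, b=Δ0−h0·(2M0+M1)/6=79/76
seg 1: a=1, c=M1/2=-313/228, d=(M2−M1)/(6·3)=1337/2052, b=Δ1−h1·(2M1+M2)/6=-117/38
seg 2: a=-3, c=M2/2=256/57, d=(M3−M2)/(6·1)=-631/228, b=Δ2−h2·(2M2+M3)/6=477/76
seg 3: a=5, c=M3/2=-869/228, d=(M4−M3)/(6·3)=869/2052, b=Δ3−h3·(2M3+M4)/6=793/114
t_q=13/2 → seg 2, τ=1/2; S=-3+477/76·τ+256/57·τ²+-631/228·τ³=1669/1824

  seg 0: a=2 b=79/76 c=0 d=-313/2052
  seg 1: a=1 b=-117/38 c=-313/228 d=1337/2052
  seg 2: a=-3 b=477/76 c=256/57 d=-631/228
  seg 3: a=5 b=793/114 c=-869/228 d=869/2052
S(13/2) = 1669/1824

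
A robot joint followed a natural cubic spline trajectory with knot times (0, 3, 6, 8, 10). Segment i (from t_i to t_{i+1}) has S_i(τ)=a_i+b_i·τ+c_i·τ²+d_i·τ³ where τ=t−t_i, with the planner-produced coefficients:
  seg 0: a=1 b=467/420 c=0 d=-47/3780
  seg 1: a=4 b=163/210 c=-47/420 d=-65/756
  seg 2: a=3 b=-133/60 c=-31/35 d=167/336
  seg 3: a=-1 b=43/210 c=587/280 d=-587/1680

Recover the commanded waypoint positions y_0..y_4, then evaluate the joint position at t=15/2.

y_0 = S_0(0) = a_0 = 1
y_1 = S_1(0) = a_1 = 4
y_2 = S_2(0) = a_2 = 3
y_3 = S_3(0) = a_3 = -1
y_4 = S_3(2) = 5
t_q=15/2 is in segment 2 (τ=3/2); S_2(τ)=-2869/4480

y_0=1 y_1=4 y_2=3 y_3=-1 y_4=5
S(15/2) = -2869/4480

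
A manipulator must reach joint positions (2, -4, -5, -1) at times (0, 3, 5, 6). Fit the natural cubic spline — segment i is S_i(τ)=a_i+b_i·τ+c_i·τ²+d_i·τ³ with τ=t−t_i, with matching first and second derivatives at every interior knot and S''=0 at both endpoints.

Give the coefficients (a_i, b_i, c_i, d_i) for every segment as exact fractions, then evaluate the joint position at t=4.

  seg 0: a=2 b=-2 c=0 d=0
  seg 1: a=-4 b=-2 c=0 d=3/8
  seg 2: a=-5 b=5/2 c=9/4 d=-3/4
S(4) = -45/8

Δ: Δ0=-2, Δ1=-1/2, Δ2=4
row 1: diag=10, rhs=9; c'=1/5, d'=9/10
row 2: denom=6−2·1/5=28/5; d'=(27−2·9/10)/(28/5)=9/2
back: M2=9/2
back: M1=9/10−1/5·9/2=0
M: M0=0, M1=0, M2=9/2, M3=0
seg 0: a=2, c=M0/2=0, d=(M1−M0)/(6·3)=0, b=Δ0−h0·(2M0+M1)/6=-2
seg 1: a=-4, c=M1/2=0, d=(M2−M1)/(6·2)=3/8, b=Δ1−h1·(2M1+M2)/6=-2
seg 2: a=-5, c=M2/2=9/4, d=(M3−M2)/(6·1)=-3/4, b=Δ2−h2·(2M2+M3)/6=5/2
t_q=4 → seg 1, τ=1; S=-4+-2·τ+0·τ²+3/8·τ³=-45/8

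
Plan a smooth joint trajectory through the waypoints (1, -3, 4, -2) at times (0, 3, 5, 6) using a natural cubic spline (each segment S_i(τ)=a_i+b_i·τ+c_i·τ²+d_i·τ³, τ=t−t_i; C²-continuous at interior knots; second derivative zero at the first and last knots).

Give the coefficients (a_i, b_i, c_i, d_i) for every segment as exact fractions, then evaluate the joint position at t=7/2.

  seg 0: a=1 b=-82/21 c=0 d=2/7
  seg 1: a=-3 b=80/21 c=18/7 d=-229/168
  seg 2: a=4 b=-95/42 c=-157/28 d=157/84
S(7/2) = -279/448

Δ: Δ0=-4/3, Δ1=7/2, Δ2=-6
row 1: diag=10, rhs=29; c'=1/5, d'=29/10
row 2: denom=6−2·1/5=28/5; d'=(-57−2·29/10)/(28/5)=-157/14
back: M2=-157/14
back: M1=29/10−1/5·-157/14=36/7
M: M0=0, M1=36/7, M2=-157/14, M3=0
seg 0: a=1, c=M0/2=0, d=(M1−M0)/(6·3)=2/7, b=Δ0−h0·(2M0+M1)/6=-82/21
seg 1: a=-3, c=M1/2=18/7, d=(M2−M1)/(6·2)=-229/168, b=Δ1−h1·(2M1+M2)/6=80/21
seg 2: a=4, c=M2/2=-157/28, d=(M3−M2)/(6·1)=157/84, b=Δ2−h2·(2M2+M3)/6=-95/42
t_q=7/2 → seg 1, τ=1/2; S=-3+80/21·τ+18/7·τ²+-229/168·τ³=-279/448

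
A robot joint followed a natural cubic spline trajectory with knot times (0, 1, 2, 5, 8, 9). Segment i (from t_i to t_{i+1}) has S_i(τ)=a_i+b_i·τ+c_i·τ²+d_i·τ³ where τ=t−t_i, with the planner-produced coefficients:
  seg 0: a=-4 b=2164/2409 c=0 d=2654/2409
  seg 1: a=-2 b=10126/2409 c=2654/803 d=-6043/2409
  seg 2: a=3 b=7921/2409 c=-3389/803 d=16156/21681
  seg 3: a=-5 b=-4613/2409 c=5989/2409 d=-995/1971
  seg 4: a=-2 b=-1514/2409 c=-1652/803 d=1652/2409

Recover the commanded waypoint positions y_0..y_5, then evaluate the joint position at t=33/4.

y_0=-4 y_1=-2 y_2=3 y_3=-5 y_4=-2 y_5=-4
S(33/4) = -29229/12848

y_0 = S_0(0) = a_0 = -4
y_1 = S_1(0) = a_1 = -2
y_2 = S_2(0) = a_2 = 3
y_3 = S_3(0) = a_3 = -5
y_4 = S_4(0) = a_4 = -2
y_5 = S_4(1) = -4
t_q=33/4 is in segment 4 (τ=1/4); S_4(τ)=-29229/12848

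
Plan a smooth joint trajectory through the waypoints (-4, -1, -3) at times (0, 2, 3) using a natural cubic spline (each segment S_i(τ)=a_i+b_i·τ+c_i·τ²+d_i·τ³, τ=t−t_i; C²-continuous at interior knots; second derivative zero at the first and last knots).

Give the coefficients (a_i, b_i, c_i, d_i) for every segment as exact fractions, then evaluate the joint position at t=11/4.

  seg 0: a=-4 b=8/3 c=0 d=-7/24
  seg 1: a=-1 b=-5/6 c=-7/4 d=7/12
S(11/4) = -605/256

Δ: Δ0=3/2, Δ1=-2
row 1: diag=6, rhs=-21; c'=1/6, d'=-7/2
back: M1=-7/2
M: M0=0, M1=-7/2, M2=0
seg 0: a=-4, c=M0/2=0, d=(M1−M0)/(6·2)=-7/24, b=Δ0−h0·(2M0+M1)/6=8/3
seg 1: a=-1, c=M1/2=-7/4, d=(M2−M1)/(6·1)=7/12, b=Δ1−h1·(2M1+M2)/6=-5/6
t_q=11/4 → seg 1, τ=3/4; S=-1+-5/6·τ+-7/4·τ²+7/12·τ³=-605/256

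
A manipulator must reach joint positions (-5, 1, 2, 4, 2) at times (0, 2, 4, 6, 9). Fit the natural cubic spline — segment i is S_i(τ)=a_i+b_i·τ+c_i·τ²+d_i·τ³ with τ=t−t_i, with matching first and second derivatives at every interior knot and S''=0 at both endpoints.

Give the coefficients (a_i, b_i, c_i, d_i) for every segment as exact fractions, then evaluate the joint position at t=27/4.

Δ: Δ0=3, Δ1=1/2, Δ2=1, Δ3=-2/3
row 1: diag=8, rhs=-15; c'=1/4, d'=-15/8
row 2: denom=8−2·1/4=15/2; d'=(3−2·-15/8)/(15/2)=9/10
row 3: denom=10−2·4/15=142/15; d'=(-10−2·9/10)/(142/15)=-177/142
back: M3=-177/142
back: M2=9/10−4/15·-177/142=175/142
back: M1=-15/8−1/4·175/142=-155/71
M: M0=0, M1=-155/71, M2=175/142, M3=-177/142, M4=0
seg 0: a=-5, c=M0/2=0, d=(M1−M0)/(6·2)=-155/852, b=Δ0−h0·(2M0+M1)/6=794/213
seg 1: a=1, c=M1/2=-155/142, d=(M2−M1)/(6·2)=485/1704, b=Δ1−h1·(2M1+M2)/6=329/213
seg 2: a=2, c=M2/2=175/284, d=(M3−M2)/(6·2)=-44/213, b=Δ2−h2·(2M2+M3)/6=253/426
seg 3: a=4, c=M3/2=-177/284, d=(M4−M3)/(6·3)=59/852, b=Δ3−h3·(2M3+M4)/6=247/426
t_q=27/4 → seg 3, τ=3/4; S=4+247/426·τ+-177/284·τ²+59/852·τ³=74767/18176

  seg 0: a=-5 b=794/213 c=0 d=-155/852
  seg 1: a=1 b=329/213 c=-155/142 d=485/1704
  seg 2: a=2 b=253/426 c=175/284 d=-44/213
  seg 3: a=4 b=247/426 c=-177/284 d=59/852
S(27/4) = 74767/18176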